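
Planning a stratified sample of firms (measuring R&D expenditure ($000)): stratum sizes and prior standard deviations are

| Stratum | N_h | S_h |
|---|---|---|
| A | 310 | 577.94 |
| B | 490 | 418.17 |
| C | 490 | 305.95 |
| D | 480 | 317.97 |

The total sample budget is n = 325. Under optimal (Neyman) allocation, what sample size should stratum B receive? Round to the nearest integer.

97

Neyman allocation: n_h = n · N_h S_h / Σ N_i S_i, with n = 325.
  stratum A: N_h·S_h = 310·577.94 = 179161.40
  stratum B: N_h·S_h = 490·418.17 = 204903.30
  stratum C: N_h·S_h = 490·305.95 = 149915.50
  stratum D: N_h·S_h = 480·317.97 = 152625.60
Σ N_h S_h = 686605.80
n for stratum B = 325·204903.30/686605.80 = 96.990 → 97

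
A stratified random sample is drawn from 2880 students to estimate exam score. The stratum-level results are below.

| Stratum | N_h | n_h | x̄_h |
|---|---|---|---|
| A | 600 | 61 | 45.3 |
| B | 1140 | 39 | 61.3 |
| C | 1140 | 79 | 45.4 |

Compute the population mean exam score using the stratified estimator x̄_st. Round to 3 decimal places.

x̄_st ≈ 51.673

N = Σ N_h = 2880. Stratum weights W_h = N_h/N.
x̄_st = (600·45.3 + 1140·61.3 + 1140·45.4) / 2880 = 51.67292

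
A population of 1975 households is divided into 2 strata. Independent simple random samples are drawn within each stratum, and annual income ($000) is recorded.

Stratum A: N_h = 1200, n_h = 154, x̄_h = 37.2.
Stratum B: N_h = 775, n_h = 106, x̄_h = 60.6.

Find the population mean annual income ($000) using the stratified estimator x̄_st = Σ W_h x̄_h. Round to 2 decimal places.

N = Σ N_h = 1975. Stratum weights W_h = N_h/N.
x̄_st = (1200·37.2 + 775·60.6) / 1975 = 46.3823

x̄_st ≈ 46.38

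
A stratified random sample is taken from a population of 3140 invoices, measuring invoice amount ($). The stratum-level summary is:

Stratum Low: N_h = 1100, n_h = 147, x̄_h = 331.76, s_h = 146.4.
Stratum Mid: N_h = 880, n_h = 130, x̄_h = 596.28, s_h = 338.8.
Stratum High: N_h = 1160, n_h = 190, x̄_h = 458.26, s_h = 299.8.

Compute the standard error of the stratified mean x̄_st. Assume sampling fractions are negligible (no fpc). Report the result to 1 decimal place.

V̂(x̄_st) = Σ W_h² s_h²/n_h, with W_h = N_h/N and N = 3140:
  stratum Low: (1100/3140)²·146.4²/147 = 17.8933
  stratum Mid: (880/3140)²·338.8²/130 = 69.3505
  stratum High: (1160/3140)²·299.8²/190 = 64.5604
V̂(x̄_st) = 151.804
SE(x̄_st) = √151.804 = 12.3209

SE(x̄_st) ≈ 12.3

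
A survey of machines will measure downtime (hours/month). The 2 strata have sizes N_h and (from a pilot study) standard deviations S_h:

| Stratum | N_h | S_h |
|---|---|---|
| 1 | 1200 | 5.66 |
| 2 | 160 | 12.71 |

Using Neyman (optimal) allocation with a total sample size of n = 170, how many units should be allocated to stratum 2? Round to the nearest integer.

Neyman allocation: n_h = n · N_h S_h / Σ N_i S_i, with n = 170.
  stratum 1: N_h·S_h = 1200·5.66 = 6792.00
  stratum 2: N_h·S_h = 160·12.71 = 2033.60
Σ N_h S_h = 8825.60
n for stratum 2 = 170·2033.60/8825.60 = 39.172 → 39

39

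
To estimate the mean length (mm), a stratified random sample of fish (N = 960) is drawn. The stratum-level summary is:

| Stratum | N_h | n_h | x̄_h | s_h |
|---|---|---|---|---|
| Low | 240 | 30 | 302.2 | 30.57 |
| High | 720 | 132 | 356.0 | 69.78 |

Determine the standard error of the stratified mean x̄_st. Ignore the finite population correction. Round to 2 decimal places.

V̂(x̄_st) = Σ W_h² s_h²/n_h, with W_h = N_h/N and N = 960:
  stratum Low: (240/960)²·30.57²/30 = 1.94693
  stratum High: (720/960)²·69.78²/132 = 20.7496
V̂(x̄_st) = 22.6966
SE(x̄_st) = √22.6966 = 4.76409

SE(x̄_st) ≈ 4.76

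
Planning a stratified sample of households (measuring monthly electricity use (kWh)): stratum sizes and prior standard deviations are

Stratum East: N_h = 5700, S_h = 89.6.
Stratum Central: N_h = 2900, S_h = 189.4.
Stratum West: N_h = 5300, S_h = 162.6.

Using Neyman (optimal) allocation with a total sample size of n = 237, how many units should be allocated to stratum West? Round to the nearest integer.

Neyman allocation: n_h = n · N_h S_h / Σ N_i S_i, with n = 237.
  stratum East: N_h·S_h = 5700·89.6 = 510720.00
  stratum Central: N_h·S_h = 2900·189.4 = 549260.00
  stratum West: N_h·S_h = 5300·162.6 = 861780.00
Σ N_h S_h = 1921760.00
n for stratum West = 237·861780.00/1921760.00 = 106.279 → 106

106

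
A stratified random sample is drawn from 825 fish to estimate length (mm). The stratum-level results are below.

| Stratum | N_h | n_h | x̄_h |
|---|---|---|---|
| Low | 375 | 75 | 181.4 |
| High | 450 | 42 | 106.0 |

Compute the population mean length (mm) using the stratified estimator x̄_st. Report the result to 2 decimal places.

N = Σ N_h = 825. Stratum weights W_h = N_h/N.
x̄_st = (375·181.4 + 450·106.0) / 825 = 140.2727

x̄_st ≈ 140.27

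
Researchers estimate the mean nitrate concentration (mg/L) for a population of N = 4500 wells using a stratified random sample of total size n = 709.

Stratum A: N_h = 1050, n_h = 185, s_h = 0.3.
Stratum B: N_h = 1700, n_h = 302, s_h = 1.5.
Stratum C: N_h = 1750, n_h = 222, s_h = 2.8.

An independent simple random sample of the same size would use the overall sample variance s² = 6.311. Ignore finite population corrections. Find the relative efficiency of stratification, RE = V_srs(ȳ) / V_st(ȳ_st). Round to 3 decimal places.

V̂(ȳ_st) = Σ W_h² s_h²/n_h, with W_h = N_h/N and N = 4500:
  stratum A: (1050/4500)²·0.3²/185 = 2.64865e-05
  stratum B: (1700/4500)²·1.5²/302 = 0.00106328
  stratum C: (1750/4500)²·2.8²/222 = 0.0053409
V_st = 0.00643066
V_srs = s²/n = 6.311/709 = 0.00890127
Relative efficiency = V_srs / V_st = 0.00890127/0.00643066 = 1.3842

RE ≈ 1.384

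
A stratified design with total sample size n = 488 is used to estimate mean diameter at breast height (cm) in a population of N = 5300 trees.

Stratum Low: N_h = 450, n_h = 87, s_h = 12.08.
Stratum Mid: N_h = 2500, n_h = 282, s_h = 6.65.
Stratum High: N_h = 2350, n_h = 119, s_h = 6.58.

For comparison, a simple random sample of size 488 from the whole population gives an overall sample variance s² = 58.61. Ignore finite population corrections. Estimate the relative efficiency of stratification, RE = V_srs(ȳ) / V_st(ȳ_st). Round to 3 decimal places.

V̂(ȳ_st) = Σ W_h² s_h²/n_h, with W_h = N_h/N and N = 5300:
  stratum Low: (450/5300)²·12.08²/87 = 0.0120917
  stratum Mid: (2500/5300)²·6.65²/282 = 0.0348917
  stratum High: (2350/5300)²·6.58²/119 = 0.0715301
V_st = 0.118514
V_srs = s²/n = 58.61/488 = 0.120102
Relative efficiency = V_srs / V_st = 0.120102/0.118514 = 1.0134

RE ≈ 1.013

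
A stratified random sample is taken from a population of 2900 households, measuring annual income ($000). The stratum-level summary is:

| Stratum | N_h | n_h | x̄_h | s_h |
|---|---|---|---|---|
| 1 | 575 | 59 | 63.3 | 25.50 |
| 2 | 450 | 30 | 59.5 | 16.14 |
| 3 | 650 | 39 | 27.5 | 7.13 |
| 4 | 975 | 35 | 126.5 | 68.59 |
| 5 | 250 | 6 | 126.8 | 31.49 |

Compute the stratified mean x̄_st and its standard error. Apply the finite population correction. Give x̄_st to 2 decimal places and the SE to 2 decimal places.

x̄_st ≈ 81.41, SE ≈ 4.06

x̄_st = Σ W_h x̄_h = (575·63.3 + 450·59.5 + 650·27.5 + 975·126.5 + 250·126.8)/2900 = 81.40862
V̂(x̄_st) = Σ W_h² (1 − n_h/N_h) s_h²/n_h, with W_h = N_h/N and N = 2900:
  stratum 1: (575/2900)²·(1 − 59/575)·25.50²/59 = 0.388821
  stratum 2: (450/2900)²·(1 − 30/450)·16.14²/30 = 0.195142
  stratum 3: (650/2900)²·(1 − 39/650)·7.13²/39 = 0.0615564
  stratum 4: (975/2900)²·(1 − 35/975)·68.59²/35 = 14.6484
  stratum 5: (250/2900)²·(1 − 6/250)·31.49²/6 = 1.19875
V̂(x̄_st) = 16.4927
SE(x̄_st) = √16.4927 = 4.06112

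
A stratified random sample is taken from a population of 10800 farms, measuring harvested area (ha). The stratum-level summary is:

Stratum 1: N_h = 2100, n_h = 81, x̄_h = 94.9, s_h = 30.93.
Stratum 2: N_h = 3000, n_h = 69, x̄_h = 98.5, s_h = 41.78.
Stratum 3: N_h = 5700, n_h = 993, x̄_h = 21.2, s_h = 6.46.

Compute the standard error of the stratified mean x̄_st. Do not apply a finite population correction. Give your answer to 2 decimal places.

SE(x̄_st) ≈ 1.55

V̂(x̄_st) = Σ W_h² s_h²/n_h, with W_h = N_h/N and N = 10800:
  stratum 1: (2100/10800)²·30.93²/81 = 0.446546
  stratum 2: (3000/10800)²·41.78²/69 = 1.95201
  stratum 3: (5700/10800)²·6.46²/993 = 0.0117063
V̂(x̄_st) = 2.41027
SE(x̄_st) = √2.41027 = 1.5525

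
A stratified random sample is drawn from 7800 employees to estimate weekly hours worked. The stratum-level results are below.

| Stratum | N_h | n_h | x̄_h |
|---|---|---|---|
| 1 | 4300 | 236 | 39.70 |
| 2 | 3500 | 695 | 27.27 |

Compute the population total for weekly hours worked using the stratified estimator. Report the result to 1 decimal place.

τ̂_st = Σ N_h x̄_h = 4300·39.70 + 3500·27.27 = 266155.0

τ̂_st ≈ 266155.0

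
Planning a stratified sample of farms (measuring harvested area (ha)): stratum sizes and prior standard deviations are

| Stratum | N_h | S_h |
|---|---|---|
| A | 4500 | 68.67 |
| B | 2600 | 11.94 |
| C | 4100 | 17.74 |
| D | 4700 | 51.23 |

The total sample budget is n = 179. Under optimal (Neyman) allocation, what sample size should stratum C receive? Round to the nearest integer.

Neyman allocation: n_h = n · N_h S_h / Σ N_i S_i, with n = 179.
  stratum A: N_h·S_h = 4500·68.67 = 309015.00
  stratum B: N_h·S_h = 2600·11.94 = 31044.00
  stratum C: N_h·S_h = 4100·17.74 = 72734.00
  stratum D: N_h·S_h = 4700·51.23 = 240781.00
Σ N_h S_h = 653574.00
n for stratum C = 179·72734.00/653574.00 = 19.920 → 20

20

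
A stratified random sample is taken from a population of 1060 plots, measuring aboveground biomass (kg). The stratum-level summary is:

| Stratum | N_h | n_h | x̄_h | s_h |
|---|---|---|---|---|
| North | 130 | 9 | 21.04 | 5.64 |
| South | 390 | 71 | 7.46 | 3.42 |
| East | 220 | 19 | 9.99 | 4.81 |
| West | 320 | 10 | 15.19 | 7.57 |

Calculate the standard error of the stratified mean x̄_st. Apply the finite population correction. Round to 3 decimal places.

SE(x̄_st) ≈ 0.788

V̂(x̄_st) = Σ W_h² (1 − n_h/N_h) s_h²/n_h, with W_h = N_h/N and N = 1060:
  stratum North: (130/1060)²·(1 − 9/130)·5.64²/9 = 0.0494803
  stratum South: (390/1060)²·(1 − 71/390)·3.42²/71 = 0.0182405
  stratum East: (220/1060)²·(1 − 19/220)·4.81²/19 = 0.047923
  stratum West: (320/1060)²·(1 − 10/320)·7.57²/10 = 0.505931
V̂(x̄_st) = 0.621575
SE(x̄_st) = √0.621575 = 0.7884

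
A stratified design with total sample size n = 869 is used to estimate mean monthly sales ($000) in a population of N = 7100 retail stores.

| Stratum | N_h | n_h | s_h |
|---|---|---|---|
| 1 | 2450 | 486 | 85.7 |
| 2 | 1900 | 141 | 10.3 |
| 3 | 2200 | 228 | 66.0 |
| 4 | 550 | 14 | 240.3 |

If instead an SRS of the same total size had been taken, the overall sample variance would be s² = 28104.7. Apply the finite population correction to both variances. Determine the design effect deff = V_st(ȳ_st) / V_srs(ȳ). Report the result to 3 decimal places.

deff ≈ 0.960

V̂(ȳ_st) = Σ W_h² (1 − n_h/N_h) s_h²/n_h, with W_h = N_h/N and N = 7100:
  stratum 1: (2450/7100)²·(1 − 486/2450)·85.7²/486 = 1.4425
  stratum 2: (1900/7100)²·(1 − 141/1900)·10.3²/141 = 0.0498836
  stratum 3: (2200/7100)²·(1 − 228/2200)·66.0²/228 = 1.64424
  stratum 4: (550/7100)²·(1 − 14/550)·240.3²/14 = 24.1207
V_st = 27.2573
V_srs = (1 − 869/7100)·28104.7/869 = 28.383
deff = V_st / V_srs = 27.2573/28.383 = 0.9603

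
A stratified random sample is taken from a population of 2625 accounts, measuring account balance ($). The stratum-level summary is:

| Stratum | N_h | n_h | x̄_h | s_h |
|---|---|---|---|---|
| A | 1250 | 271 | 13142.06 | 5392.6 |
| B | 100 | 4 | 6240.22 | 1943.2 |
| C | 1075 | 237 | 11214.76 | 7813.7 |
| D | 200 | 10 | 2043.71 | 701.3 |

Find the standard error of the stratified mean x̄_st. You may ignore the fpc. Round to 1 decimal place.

V̂(x̄_st) = Σ W_h² s_h²/n_h, with W_h = N_h/N and N = 2625:
  stratum A: (1250/2625)²·5392.6²/271 = 24332.6
  stratum B: (100/2625)²·1943.2²/4 = 1369.99
  stratum C: (1075/2625)²·7813.7²/237 = 43203.9
  stratum D: (200/2625)²·701.3²/10 = 285.502
V̂(x̄_st) = 69192
SE(x̄_st) = √69192 = 263.044

SE(x̄_st) ≈ 263.0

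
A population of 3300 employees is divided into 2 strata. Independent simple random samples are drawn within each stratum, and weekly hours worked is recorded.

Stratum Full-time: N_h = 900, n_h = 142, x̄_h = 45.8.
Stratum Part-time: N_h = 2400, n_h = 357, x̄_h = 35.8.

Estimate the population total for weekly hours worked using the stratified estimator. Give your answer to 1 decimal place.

τ̂_st ≈ 127140.0

τ̂_st = Σ N_h x̄_h = 900·45.8 + 2400·35.8 = 127140.0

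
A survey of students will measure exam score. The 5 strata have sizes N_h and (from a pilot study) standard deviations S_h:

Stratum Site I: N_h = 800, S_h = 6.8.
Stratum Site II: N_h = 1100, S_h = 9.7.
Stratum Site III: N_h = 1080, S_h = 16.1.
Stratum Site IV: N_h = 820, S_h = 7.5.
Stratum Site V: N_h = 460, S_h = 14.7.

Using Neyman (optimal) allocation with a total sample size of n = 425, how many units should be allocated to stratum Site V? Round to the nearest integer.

62

Neyman allocation: n_h = n · N_h S_h / Σ N_i S_i, with n = 425.
  stratum Site I: N_h·S_h = 800·6.8 = 5440.00
  stratum Site II: N_h·S_h = 1100·9.7 = 10670.00
  stratum Site III: N_h·S_h = 1080·16.1 = 17388.00
  stratum Site IV: N_h·S_h = 820·7.5 = 6150.00
  stratum Site V: N_h·S_h = 460·14.7 = 6762.00
Σ N_h S_h = 46410.00
n for stratum Site V = 425·6762.00/46410.00 = 61.923 → 62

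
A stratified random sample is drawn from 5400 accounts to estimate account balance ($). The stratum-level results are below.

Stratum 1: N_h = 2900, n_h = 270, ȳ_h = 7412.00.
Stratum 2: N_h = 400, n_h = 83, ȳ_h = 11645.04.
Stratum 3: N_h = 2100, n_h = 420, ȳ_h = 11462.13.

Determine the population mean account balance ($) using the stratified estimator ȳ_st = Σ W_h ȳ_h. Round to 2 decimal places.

N = Σ N_h = 5400. Stratum weights W_h = N_h/N.
ȳ_st = (2900·7412.00 + 400·11645.04 + 2100·11462.13) / 5400 = 9300.6091

ȳ_st ≈ 9300.61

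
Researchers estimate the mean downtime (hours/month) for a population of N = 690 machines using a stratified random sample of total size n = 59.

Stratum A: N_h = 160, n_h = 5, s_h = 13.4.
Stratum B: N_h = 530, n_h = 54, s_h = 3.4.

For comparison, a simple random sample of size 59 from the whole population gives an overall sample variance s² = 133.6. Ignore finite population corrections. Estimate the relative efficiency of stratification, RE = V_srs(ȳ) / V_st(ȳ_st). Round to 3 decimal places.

V̂(ȳ_st) = Σ W_h² s_h²/n_h, with W_h = N_h/N and N = 690:
  stratum A: (160/690)²·13.4²/5 = 1.931
  stratum B: (530/690)²·3.4²/54 = 0.126304
V_st = 2.0573
V_srs = s²/n = 133.6/59 = 2.26441
Relative efficiency = V_srs / V_st = 2.26441/2.0573 = 1.1007

RE ≈ 1.101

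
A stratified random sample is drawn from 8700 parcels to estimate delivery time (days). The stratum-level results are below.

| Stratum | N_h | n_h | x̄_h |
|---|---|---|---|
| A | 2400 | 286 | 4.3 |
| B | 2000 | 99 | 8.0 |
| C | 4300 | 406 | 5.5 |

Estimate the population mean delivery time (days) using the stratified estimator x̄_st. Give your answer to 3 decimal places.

x̄_st ≈ 5.744

N = Σ N_h = 8700. Stratum weights W_h = N_h/N.
x̄_st = (2400·4.3 + 2000·8.0 + 4300·5.5) / 8700 = 5.74368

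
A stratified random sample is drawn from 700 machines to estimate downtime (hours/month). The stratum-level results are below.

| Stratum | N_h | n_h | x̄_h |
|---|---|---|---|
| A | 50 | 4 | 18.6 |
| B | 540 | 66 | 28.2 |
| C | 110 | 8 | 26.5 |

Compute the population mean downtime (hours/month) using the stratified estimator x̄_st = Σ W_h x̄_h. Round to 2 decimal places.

N = Σ N_h = 700. Stratum weights W_h = N_h/N.
x̄_st = (50·18.6 + 540·28.2 + 110·26.5) / 700 = 27.2471

x̄_st ≈ 27.25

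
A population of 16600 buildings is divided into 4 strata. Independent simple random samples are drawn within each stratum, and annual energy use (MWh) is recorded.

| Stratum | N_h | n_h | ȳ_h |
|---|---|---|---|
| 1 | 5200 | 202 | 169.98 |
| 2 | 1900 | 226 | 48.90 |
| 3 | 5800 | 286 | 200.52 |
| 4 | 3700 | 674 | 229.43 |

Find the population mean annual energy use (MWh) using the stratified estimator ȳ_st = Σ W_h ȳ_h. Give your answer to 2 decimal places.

N = Σ N_h = 16600. Stratum weights W_h = N_h/N.
ȳ_st = (5200·169.98 + 1900·48.90 + 5800·200.52 + 3700·229.43) / 16600 = 180.0430

ȳ_st ≈ 180.04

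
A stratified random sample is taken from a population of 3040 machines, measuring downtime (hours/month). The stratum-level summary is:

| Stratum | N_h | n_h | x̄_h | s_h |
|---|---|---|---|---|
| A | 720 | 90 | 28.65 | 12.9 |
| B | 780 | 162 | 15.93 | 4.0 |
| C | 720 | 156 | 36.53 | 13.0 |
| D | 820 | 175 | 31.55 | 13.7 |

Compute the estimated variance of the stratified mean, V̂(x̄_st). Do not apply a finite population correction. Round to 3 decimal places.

V̂(x̄_st) = Σ W_h² s_h²/n_h, with W_h = N_h/N and N = 3040:
  stratum A: (720/3040)²·12.9²/90 = 0.103718
  stratum B: (780/3040)²·4.0²/162 = 0.006502
  stratum C: (720/3040)²·13.0²/156 = 0.0607687
  stratum D: (820/3040)²·13.7²/175 = 0.078034
V̂(x̄_st) = 0.249023

V̂(x̄_st) ≈ 0.249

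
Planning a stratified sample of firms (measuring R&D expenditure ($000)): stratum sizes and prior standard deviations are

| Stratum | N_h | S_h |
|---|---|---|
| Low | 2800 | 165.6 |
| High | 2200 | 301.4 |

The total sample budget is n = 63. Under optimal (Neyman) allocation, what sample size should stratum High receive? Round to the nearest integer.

37

Neyman allocation: n_h = n · N_h S_h / Σ N_i S_i, with n = 63.
  stratum Low: N_h·S_h = 2800·165.6 = 463680.00
  stratum High: N_h·S_h = 2200·301.4 = 663080.00
Σ N_h S_h = 1126760.00
n for stratum High = 63·663080.00/1126760.00 = 37.074 → 37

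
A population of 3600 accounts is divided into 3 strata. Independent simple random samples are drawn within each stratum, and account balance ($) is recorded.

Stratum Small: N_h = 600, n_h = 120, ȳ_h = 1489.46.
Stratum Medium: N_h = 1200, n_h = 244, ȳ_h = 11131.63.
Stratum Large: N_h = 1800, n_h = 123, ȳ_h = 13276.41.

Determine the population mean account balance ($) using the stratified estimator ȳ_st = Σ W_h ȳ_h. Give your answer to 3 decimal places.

ȳ_st ≈ 10596.992

N = Σ N_h = 3600. Stratum weights W_h = N_h/N.
ȳ_st = (600·1489.46 + 1200·11131.63 + 1800·13276.41) / 3600 = 10596.99167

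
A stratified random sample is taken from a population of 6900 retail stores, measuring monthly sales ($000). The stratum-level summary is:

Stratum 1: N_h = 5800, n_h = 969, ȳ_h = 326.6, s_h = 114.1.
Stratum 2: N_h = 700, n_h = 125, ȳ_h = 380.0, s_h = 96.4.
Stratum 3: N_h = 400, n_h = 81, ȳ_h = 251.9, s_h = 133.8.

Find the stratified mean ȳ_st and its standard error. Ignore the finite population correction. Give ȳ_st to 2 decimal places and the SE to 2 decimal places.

ȳ_st = Σ W_h ȳ_h = (5800·326.6 + 700·380.0 + 400·251.9)/6900 = 327.68696
V̂(ȳ_st) = Σ W_h² s_h²/n_h, with W_h = N_h/N and N = 6900:
  stratum 1: (5800/6900)²·114.1²/969 = 9.49304
  stratum 2: (700/6900)²·96.4²/125 = 0.765142
  stratum 3: (400/6900)²·133.8²/81 = 0.742761
V̂(ȳ_st) = 11.0009
SE(ȳ_st) = √11.0009 = 3.31677

ȳ_st ≈ 327.69, SE ≈ 3.32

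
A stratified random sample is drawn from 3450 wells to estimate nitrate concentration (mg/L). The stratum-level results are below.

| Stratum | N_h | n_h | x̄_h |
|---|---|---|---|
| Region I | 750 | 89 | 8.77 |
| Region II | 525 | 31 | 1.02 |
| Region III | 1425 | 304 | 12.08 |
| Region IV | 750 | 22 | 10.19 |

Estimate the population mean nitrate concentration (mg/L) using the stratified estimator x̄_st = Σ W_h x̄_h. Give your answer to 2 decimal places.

N = Σ N_h = 3450. Stratum weights W_h = N_h/N.
x̄_st = (750·8.77 + 525·1.02 + 1425·12.08 + 750·10.19) / 3450 = 9.2665

x̄_st ≈ 9.27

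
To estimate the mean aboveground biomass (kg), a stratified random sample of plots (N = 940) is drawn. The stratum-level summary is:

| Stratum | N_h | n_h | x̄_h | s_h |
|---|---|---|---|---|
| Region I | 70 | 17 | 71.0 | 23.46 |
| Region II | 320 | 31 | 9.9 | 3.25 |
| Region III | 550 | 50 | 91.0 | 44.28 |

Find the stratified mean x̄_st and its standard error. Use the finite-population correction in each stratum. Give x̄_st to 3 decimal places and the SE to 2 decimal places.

x̄_st ≈ 61.902, SE ≈ 3.52

x̄_st = Σ W_h x̄_h = (70·71.0 + 320·9.9 + 550·91.0)/940 = 61.90213
V̂(x̄_st) = Σ W_h² (1 − n_h/N_h) s_h²/n_h, with W_h = N_h/N and N = 940:
  stratum Region I: (70/940)²·(1 − 17/70)·23.46²/17 = 0.135933
  stratum Region II: (320/940)²·(1 − 31/320)·3.25²/31 = 0.0356613
  stratum Region III: (550/940)²·(1 − 50/550)·44.28²/50 = 12.2046
V̂(x̄_st) = 12.3762
SE(x̄_st) = √12.3762 = 3.51798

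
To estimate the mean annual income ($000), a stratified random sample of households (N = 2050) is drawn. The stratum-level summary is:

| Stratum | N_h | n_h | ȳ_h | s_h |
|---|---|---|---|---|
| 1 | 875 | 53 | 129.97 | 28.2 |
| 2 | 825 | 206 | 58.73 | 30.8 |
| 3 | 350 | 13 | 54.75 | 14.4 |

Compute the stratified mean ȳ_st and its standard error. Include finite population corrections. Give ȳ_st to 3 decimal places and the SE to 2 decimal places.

ȳ_st ≈ 88.458, SE ≈ 1.89

ȳ_st = Σ W_h ȳ_h = (875·129.97 + 825·58.73 + 350·54.75)/2050 = 88.45780
V̂(ȳ_st) = Σ W_h² (1 − n_h/N_h) s_h²/n_h, with W_h = N_h/N and N = 2050:
  stratum 1: (875/2050)²·(1 − 53/875)·28.2²/53 = 2.568
  stratum 2: (825/2050)²·(1 − 206/825)·30.8²/206 = 0.559591
  stratum 3: (350/2050)²·(1 − 13/350)·14.4²/13 = 0.447684
V̂(ȳ_st) = 3.57527
SE(ȳ_st) = √3.57527 = 1.89084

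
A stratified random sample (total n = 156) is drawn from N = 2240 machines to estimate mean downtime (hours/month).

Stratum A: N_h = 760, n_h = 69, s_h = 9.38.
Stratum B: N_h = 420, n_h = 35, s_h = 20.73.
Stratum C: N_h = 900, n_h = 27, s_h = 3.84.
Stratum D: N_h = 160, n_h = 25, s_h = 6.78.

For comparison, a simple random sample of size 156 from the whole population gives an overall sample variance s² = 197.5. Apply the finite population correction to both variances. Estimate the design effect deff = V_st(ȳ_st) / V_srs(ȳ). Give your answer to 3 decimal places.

V̂(ȳ_st) = Σ W_h² (1 − n_h/N_h) s_h²/n_h, with W_h = N_h/N and N = 2240:
  stratum A: (760/2240)²·(1 − 69/760)·9.38²/69 = 0.13346
  stratum B: (420/2240)²·(1 − 35/420)·20.73²/35 = 0.39568
  stratum C: (900/2240)²·(1 − 27/900)·3.84²/27 = 0.0855184
  stratum D: (160/2240)²·(1 − 25/160)·6.78²/25 = 0.00791548
V_st = 0.622575
V_srs = (1 − 156/2240)·197.5/156 = 1.17786
deff = V_st / V_srs = 0.622575/1.17786 = 0.5286

deff ≈ 0.529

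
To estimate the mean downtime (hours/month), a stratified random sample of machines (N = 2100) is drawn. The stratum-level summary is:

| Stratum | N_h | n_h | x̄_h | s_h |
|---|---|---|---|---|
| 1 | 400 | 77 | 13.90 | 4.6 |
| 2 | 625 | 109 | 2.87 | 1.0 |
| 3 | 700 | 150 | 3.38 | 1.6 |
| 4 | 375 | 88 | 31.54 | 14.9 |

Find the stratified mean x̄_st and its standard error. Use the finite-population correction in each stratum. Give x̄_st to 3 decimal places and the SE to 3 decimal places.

x̄_st = Σ W_h x̄_h = (400·13.90 + 625·2.87 + 700·3.38 + 375·31.54)/2100 = 10.26060
V̂(x̄_st) = Σ W_h² (1 − n_h/N_h) s_h²/n_h, with W_h = N_h/N and N = 2100:
  stratum 1: (400/2100)²·(1 − 77/400)·4.6²/77 = 0.00805098
  stratum 2: (625/2100)²·(1 − 109/625)·1.0²/109 = 0.000670911
  stratum 3: (700/2100)²·(1 − 150/700)·1.6²/150 = 0.00148995
  stratum 4: (375/2100)²·(1 − 88/375)·14.9²/88 = 0.0615693
V̂(x̄_st) = 0.0717812
SE(x̄_st) = √0.0717812 = 0.26792

x̄_st ≈ 10.261, SE ≈ 0.268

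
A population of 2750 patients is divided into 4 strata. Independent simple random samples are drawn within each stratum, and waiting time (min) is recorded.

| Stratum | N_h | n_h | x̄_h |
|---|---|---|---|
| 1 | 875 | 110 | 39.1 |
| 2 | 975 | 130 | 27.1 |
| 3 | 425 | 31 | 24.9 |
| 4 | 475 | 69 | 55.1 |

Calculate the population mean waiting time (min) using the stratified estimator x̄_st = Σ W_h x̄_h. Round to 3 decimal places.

N = Σ N_h = 2750. Stratum weights W_h = N_h/N.
x̄_st = (875·39.1 + 975·27.1 + 425·24.9 + 475·55.1) / 2750 = 35.41455

x̄_st ≈ 35.415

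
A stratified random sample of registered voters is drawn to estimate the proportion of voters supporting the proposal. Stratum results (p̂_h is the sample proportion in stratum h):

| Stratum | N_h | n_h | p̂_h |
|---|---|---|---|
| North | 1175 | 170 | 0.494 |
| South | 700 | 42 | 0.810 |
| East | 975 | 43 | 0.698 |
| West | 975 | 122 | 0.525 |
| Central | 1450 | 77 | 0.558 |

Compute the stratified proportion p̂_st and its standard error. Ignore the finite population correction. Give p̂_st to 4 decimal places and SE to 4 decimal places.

N = 5275; stratum weights W_h = N_h/N.
p̂_st = Σ W_h p̂_h = (1175·0.494 + 700·0.810 + 975·0.698 + 975·0.525 + 1450·0.558)/5275 = 0.59696
V̂(p̂_st) = Σ W_h² p̂_h(1−p̂_h)/(n_h−1):
  stratum North: (1175/5275)²·0.494·0.506/169 = 7.33874e-05
  stratum South: (700/5275)²·0.810·0.190/41 = 6.61007e-05
  stratum East: (975/5275)²·0.698·0.302/42 = 0.000171466
  stratum West: (975/5275)²·0.525·0.475/121 = 7.04096e-05
  stratum Central: (1450/5275)²·0.558·0.442/76 = 0.000245208
V̂(p̂_st) = 0.000626571; SE = √V̂ = 0.0250314

p̂_st ≈ 0.5970, SE ≈ 0.0250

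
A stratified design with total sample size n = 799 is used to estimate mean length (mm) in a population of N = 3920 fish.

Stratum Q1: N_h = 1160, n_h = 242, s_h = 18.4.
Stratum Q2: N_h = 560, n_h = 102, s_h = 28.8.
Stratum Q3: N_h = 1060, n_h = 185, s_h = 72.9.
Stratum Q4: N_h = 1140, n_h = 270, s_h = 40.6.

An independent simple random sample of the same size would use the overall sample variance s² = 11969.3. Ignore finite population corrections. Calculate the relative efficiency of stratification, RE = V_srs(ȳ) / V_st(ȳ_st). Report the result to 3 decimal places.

V̂(ȳ_st) = Σ W_h² s_h²/n_h, with W_h = N_h/N and N = 3920:
  stratum Q1: (1160/3920)²·18.4²/242 = 0.122508
  stratum Q2: (560/3920)²·28.8²/102 = 0.165954
  stratum Q3: (1060/3920)²·72.9²/185 = 2.1005
  stratum Q4: (1140/3920)²·40.6²/270 = 0.516328
V_st = 2.90529
V_srs = s²/n = 11969.3/799 = 14.9804
Relative efficiency = V_srs / V_st = 14.9804/2.90529 = 5.1562

RE ≈ 5.156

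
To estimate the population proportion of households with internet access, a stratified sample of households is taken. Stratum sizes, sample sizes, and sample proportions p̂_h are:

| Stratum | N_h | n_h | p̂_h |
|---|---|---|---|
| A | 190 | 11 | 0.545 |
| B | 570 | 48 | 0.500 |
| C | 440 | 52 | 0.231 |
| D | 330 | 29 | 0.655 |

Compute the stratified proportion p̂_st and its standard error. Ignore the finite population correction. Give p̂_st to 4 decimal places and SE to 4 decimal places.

p̂_st ≈ 0.4617, SE ≈ 0.0422

N = 1530; stratum weights W_h = N_h/N.
p̂_st = Σ W_h p̂_h = (190·0.545 + 570·0.500 + 440·0.231 + 330·0.655)/1530 = 0.46166
V̂(p̂_st) = Σ W_h² p̂_h(1−p̂_h)/(n_h−1):
  stratum A: (190/1530)²·0.545·0.455/10 = 0.000382413
  stratum B: (570/1530)²·0.500·0.500/47 = 0.000738259
  stratum C: (440/1530)²·0.231·0.769/51 = 0.000288065
  stratum D: (330/1530)²·0.655·0.345/28 = 0.000375446
V̂(p̂_st) = 0.00178418; SE = √V̂ = 0.0422396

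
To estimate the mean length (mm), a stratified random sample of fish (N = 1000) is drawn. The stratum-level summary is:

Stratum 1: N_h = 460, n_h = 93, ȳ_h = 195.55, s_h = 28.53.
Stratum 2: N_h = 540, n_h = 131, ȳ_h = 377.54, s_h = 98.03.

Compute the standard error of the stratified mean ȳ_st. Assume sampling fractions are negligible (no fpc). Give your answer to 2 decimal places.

V̂(ȳ_st) = Σ W_h² s_h²/n_h, with W_h = N_h/N and N = 1000:
  stratum 1: (460/1000)²·28.53²/93 = 1.85198
  stratum 2: (540/1000)²·98.03²/131 = 21.3912
V̂(ȳ_st) = 23.2431
SE(ȳ_st) = √23.2431 = 4.82111

SE(ȳ_st) ≈ 4.82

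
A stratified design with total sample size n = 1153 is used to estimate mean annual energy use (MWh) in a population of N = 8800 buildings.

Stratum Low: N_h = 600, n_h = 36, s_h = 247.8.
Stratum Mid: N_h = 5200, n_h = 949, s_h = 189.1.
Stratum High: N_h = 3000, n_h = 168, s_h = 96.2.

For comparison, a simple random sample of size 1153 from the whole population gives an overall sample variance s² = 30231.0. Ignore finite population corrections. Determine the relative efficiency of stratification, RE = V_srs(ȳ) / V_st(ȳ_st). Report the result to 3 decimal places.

RE ≈ 0.954

V̂(ȳ_st) = Σ W_h² s_h²/n_h, with W_h = N_h/N and N = 8800:
  stratum Low: (600/8800)²·247.8²/36 = 7.92934
  stratum Mid: (5200/8800)²·189.1²/949 = 13.157
  stratum High: (3000/8800)²·96.2²/168 = 6.40203
V_st = 27.4884
V_srs = s²/n = 30231.0/1153 = 26.2194
Relative efficiency = V_srs / V_st = 26.2194/27.4884 = 0.9538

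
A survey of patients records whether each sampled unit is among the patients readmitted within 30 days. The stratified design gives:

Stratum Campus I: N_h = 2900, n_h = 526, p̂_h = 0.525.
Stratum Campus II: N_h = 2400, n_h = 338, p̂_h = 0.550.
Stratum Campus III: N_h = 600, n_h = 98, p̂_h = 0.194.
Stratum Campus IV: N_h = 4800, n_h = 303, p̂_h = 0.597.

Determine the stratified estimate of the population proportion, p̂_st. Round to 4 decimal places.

N = 10700; stratum weights W_h = N_h/N.
p̂_st = Σ W_h p̂_h = (2900·0.525 + 2400·0.550 + 600·0.194 + 4800·0.597)/10700 = 0.54435

p̂_st ≈ 0.5443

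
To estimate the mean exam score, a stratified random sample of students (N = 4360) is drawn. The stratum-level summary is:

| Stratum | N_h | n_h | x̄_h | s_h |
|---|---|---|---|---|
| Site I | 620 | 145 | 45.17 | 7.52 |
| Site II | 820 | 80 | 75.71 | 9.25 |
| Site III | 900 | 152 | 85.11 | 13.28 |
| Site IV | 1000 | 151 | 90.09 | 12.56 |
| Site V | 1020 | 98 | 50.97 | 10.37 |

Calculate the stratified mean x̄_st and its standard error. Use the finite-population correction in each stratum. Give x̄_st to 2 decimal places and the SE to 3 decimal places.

x̄_st = Σ W_h x̄_h = (620·45.17 + 820·75.71 + 900·85.11 + 1000·90.09 + 1020·50.97)/4360 = 70.81789
V̂(x̄_st) = Σ W_h² (1 − n_h/N_h) s_h²/n_h, with W_h = N_h/N and N = 4360:
  stratum Site I: (620/4360)²·(1 − 145/620)·7.52²/145 = 0.00604199
  stratum Site II: (820/4360)²·(1 − 80/820)·9.25²/80 = 0.0341402
  stratum Site III: (900/4360)²·(1 − 152/900)·13.28²/152 = 0.0410888
  stratum Site IV: (1000/4360)²·(1 − 151/1000)·12.56²/151 = 0.0466592
  stratum Site V: (1020/4360)²·(1 − 98/1020)·10.37²/98 = 0.0542862
V̂(x̄_st) = 0.182216
SE(x̄_st) = √0.182216 = 0.426868

x̄_st ≈ 70.82, SE ≈ 0.427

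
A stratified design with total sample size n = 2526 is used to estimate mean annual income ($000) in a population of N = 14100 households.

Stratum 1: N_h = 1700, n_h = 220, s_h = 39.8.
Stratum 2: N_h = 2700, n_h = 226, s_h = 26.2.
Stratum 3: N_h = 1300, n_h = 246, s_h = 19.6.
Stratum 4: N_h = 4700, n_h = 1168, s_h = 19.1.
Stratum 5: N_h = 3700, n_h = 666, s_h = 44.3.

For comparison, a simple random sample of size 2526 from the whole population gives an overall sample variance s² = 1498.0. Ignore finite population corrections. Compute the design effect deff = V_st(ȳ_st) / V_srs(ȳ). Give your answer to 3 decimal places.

deff ≈ 0.787

V̂(ȳ_st) = Σ W_h² s_h²/n_h, with W_h = N_h/N and N = 14100:
  stratum 1: (1700/14100)²·39.8²/220 = 0.104665
  stratum 2: (2700/14100)²·26.2²/226 = 0.111374
  stratum 3: (1300/14100)²·19.6²/246 = 0.0132747
  stratum 4: (4700/14100)²·19.1²/1168 = 0.0347041
  stratum 5: (3700/14100)²·44.3²/666 = 0.202908
V_st = 0.466926
V_srs = s²/n = 1498.0/2526 = 0.593032
deff = V_st / V_srs = 0.466926/0.593032 = 0.7874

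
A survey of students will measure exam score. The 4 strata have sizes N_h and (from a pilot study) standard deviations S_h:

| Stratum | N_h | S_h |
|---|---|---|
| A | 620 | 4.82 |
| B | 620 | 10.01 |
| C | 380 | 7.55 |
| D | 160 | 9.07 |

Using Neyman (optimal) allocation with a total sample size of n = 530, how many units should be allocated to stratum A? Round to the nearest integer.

117

Neyman allocation: n_h = n · N_h S_h / Σ N_i S_i, with n = 530.
  stratum A: N_h·S_h = 620·4.82 = 2988.40
  stratum B: N_h·S_h = 620·10.01 = 6206.20
  stratum C: N_h·S_h = 380·7.55 = 2869.00
  stratum D: N_h·S_h = 160·9.07 = 1451.20
Σ N_h S_h = 13514.80
n for stratum A = 530·2988.40/13514.80 = 117.194 → 117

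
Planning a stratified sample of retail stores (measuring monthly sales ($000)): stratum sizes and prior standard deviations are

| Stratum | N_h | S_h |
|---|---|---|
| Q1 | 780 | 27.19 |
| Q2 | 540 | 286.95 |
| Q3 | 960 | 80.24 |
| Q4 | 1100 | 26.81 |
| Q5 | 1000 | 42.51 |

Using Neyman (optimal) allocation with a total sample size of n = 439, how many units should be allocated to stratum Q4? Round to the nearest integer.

40

Neyman allocation: n_h = n · N_h S_h / Σ N_i S_i, with n = 439.
  stratum Q1: N_h·S_h = 780·27.19 = 21208.20
  stratum Q2: N_h·S_h = 540·286.95 = 154953.00
  stratum Q3: N_h·S_h = 960·80.24 = 77030.40
  stratum Q4: N_h·S_h = 1100·26.81 = 29491.00
  stratum Q5: N_h·S_h = 1000·42.51 = 42510.00
Σ N_h S_h = 325192.60
n for stratum Q4 = 439·29491.00/325192.60 = 39.812 → 40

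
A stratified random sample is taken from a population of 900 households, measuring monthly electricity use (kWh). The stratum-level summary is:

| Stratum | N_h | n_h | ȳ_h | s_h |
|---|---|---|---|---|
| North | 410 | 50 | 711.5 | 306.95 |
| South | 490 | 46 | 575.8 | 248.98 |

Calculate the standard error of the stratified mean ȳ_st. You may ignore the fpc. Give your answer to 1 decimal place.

V̂(ȳ_st) = Σ W_h² s_h²/n_h, with W_h = N_h/N and N = 900:
  stratum North: (410/900)²·306.95²/50 = 391.064
  stratum South: (490/900)²·248.98²/46 = 399.465
V̂(ȳ_st) = 790.529
SE(ȳ_st) = √790.529 = 28.1163

SE(ȳ_st) ≈ 28.1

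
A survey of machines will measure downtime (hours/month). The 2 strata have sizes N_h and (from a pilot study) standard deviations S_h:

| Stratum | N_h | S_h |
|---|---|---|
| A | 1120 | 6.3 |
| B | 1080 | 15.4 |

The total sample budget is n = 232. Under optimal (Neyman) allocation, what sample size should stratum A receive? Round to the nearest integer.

Neyman allocation: n_h = n · N_h S_h / Σ N_i S_i, with n = 232.
  stratum A: N_h·S_h = 1120·6.3 = 7056.00
  stratum B: N_h·S_h = 1080·15.4 = 16632.00
Σ N_h S_h = 23688.00
n for stratum A = 232·7056.00/23688.00 = 69.106 → 69

69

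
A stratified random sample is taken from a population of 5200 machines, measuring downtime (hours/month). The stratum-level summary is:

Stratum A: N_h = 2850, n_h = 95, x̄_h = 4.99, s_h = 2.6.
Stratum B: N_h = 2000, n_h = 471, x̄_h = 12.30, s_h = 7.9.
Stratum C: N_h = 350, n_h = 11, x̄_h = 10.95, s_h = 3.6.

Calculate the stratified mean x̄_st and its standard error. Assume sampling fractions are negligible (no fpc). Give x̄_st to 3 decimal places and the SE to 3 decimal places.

x̄_st = Σ W_h x̄_h = (2850·4.99 + 2000·12.30 + 350·10.95)/5200 = 8.20269
V̂(x̄_st) = Σ W_h² s_h²/n_h, with W_h = N_h/N and N = 5200:
  stratum A: (2850/5200)²·2.6²/95 = 0.021375
  stratum B: (2000/5200)²·7.9²/471 = 0.0196014
  stratum C: (350/5200)²·3.6²/11 = 0.00533755
V̂(x̄_st) = 0.0463139
SE(x̄_st) = √0.0463139 = 0.215207

x̄_st ≈ 8.203, SE ≈ 0.215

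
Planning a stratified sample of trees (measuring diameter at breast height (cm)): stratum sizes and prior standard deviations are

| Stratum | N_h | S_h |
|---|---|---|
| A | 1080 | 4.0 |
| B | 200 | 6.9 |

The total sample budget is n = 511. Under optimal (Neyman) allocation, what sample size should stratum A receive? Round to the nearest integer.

Neyman allocation: n_h = n · N_h S_h / Σ N_i S_i, with n = 511.
  stratum A: N_h·S_h = 1080·4.0 = 4320.00
  stratum B: N_h·S_h = 200·6.9 = 1380.00
Σ N_h S_h = 5700.00
n for stratum A = 511·4320.00/5700.00 = 387.284 → 387

387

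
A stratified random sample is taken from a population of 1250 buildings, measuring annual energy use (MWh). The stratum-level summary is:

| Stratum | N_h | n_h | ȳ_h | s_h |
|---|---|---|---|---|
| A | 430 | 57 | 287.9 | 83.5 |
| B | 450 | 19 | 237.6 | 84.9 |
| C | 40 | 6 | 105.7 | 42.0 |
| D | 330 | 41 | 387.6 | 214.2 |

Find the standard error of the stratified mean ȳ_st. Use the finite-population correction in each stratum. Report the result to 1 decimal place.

V̂(ȳ_st) = Σ W_h² (1 − n_h/N_h) s_h²/n_h, with W_h = N_h/N and N = 1250:
  stratum A: (430/1250)²·(1 − 57/430)·83.5²/57 = 12.5561
  stratum B: (450/1250)²·(1 − 19/450)·84.9²/19 = 47.0903
  stratum C: (40/1250)²·(1 − 6/40)·42.0²/6 = 0.255898
  stratum D: (330/1250)²·(1 − 41/330)·214.2²/41 = 68.3041
V̂(ȳ_st) = 128.206
SE(ȳ_st) = √128.206 = 11.3228

SE(ȳ_st) ≈ 11.3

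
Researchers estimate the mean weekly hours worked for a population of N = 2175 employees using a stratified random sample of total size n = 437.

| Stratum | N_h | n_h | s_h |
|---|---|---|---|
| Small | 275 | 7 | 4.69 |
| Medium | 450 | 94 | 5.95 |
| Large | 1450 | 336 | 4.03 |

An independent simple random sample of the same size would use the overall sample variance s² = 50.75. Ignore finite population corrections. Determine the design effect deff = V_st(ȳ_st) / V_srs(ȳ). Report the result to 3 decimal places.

deff ≈ 0.756

V̂(ȳ_st) = Σ W_h² s_h²/n_h, with W_h = N_h/N and N = 2175:
  stratum Small: (275/2175)²·4.69²/7 = 0.0502336
  stratum Medium: (450/2175)²·5.95²/94 = 0.0161218
  stratum Large: (1450/2175)²·4.03²/336 = 0.0214827
V_st = 0.0878381
V_srs = s²/n = 50.75/437 = 0.116133
deff = V_st / V_srs = 0.0878381/0.116133 = 0.7564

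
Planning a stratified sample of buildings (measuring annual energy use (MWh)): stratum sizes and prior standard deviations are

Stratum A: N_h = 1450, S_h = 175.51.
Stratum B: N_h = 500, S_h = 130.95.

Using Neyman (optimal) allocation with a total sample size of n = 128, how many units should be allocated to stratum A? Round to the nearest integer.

102

Neyman allocation: n_h = n · N_h S_h / Σ N_i S_i, with n = 128.
  stratum A: N_h·S_h = 1450·175.51 = 254489.50
  stratum B: N_h·S_h = 500·130.95 = 65475.00
Σ N_h S_h = 319964.50
n for stratum A = 128·254489.50/319964.50 = 101.807 → 102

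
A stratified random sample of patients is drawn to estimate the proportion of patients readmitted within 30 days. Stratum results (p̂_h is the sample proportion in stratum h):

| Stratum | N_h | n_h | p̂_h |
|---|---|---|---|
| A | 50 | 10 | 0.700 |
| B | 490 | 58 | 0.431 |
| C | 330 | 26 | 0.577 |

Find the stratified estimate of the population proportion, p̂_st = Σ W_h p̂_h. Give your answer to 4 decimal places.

N = 870; stratum weights W_h = N_h/N.
p̂_st = Σ W_h p̂_h = (50·0.700 + 490·0.431 + 330·0.577)/870 = 0.50184

p̂_st ≈ 0.5018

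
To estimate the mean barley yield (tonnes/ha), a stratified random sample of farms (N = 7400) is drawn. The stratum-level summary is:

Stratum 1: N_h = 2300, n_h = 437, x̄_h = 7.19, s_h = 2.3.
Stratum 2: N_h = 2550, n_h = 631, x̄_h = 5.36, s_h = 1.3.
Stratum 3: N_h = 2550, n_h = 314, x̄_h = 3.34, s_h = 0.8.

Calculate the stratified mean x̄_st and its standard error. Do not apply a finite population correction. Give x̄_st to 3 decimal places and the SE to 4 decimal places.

x̄_st = Σ W_h x̄_h = (2300·7.19 + 2550·5.36 + 2550·3.34)/7400 = 5.23270
V̂(x̄_st) = Σ W_h² s_h²/n_h, with W_h = N_h/N and N = 7400:
  stratum 1: (2300/7400)²·2.3²/437 = 0.00116941
  stratum 2: (2550/7400)²·1.3²/631 = 0.000318035
  stratum 3: (2550/7400)²·0.8²/314 = 0.000242029
V̂(x̄_st) = 0.00172947
SE(x̄_st) = √0.00172947 = 0.0415869

x̄_st ≈ 5.233, SE ≈ 0.0416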